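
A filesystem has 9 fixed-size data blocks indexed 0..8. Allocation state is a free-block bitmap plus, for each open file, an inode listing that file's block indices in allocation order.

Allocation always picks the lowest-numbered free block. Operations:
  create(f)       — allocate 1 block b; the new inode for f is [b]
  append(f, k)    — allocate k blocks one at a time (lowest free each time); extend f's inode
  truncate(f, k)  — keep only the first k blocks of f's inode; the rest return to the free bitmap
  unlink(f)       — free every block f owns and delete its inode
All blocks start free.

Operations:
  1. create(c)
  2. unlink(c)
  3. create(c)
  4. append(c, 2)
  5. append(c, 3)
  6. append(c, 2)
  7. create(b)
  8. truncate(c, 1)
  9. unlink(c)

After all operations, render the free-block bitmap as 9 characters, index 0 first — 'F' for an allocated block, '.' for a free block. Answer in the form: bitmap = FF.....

[1] create(c) — c=0 (map F........)
[2] unlink(c) —  (map .........)
[3] create(c) — c=0 (map F........)
[4] append(c, 2) — c=0,1,2 (map FFF......)
[5] append(c, 3) — c=0,1,2,3,4,5 (map FFFFFF...)
[6] append(c, 2) — c=0,1,2,3,4,5,6,7 (map FFFFFFFF.)
[7] create(b) — b=8 c=0,1,2,3,4,5,6,7 (map FFFFFFFFF)
[8] truncate(c, 1) — b=8 c=0 (map F.......F)
[9] unlink(c) — b=8 (map ........F)

bitmap = ........F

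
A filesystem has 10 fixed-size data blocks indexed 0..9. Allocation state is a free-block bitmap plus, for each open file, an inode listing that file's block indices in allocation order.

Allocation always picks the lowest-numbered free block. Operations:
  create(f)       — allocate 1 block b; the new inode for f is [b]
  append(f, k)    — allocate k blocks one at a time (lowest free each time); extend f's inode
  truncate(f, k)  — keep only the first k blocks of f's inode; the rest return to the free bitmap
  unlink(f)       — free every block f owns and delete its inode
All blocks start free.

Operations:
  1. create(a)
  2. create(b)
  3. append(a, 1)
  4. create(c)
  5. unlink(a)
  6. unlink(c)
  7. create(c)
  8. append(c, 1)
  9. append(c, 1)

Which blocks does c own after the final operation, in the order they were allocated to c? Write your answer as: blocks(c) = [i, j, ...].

blocks(c) = [0, 2, 3]

  1. create(a)  ⇒  F.........  {a→[0]}
  2. create(b)  ⇒  FF........  {a→[0]; b→[1]}
  3. append(a, 1)  ⇒  FFF.......  {a→[0, 2]; b→[1]}
  4. create(c)  ⇒  FFFF......  {a→[0, 2]; b→[1]; c→[3]}
  5. unlink(a)  ⇒  .F.F......  {b→[1]; c→[3]}
  6. unlink(c)  ⇒  .F........  {b→[1]}
  7. create(c)  ⇒  FF........  {b→[1]; c→[0]}
  8. append(c, 1)  ⇒  FFF.......  {b→[1]; c→[0, 2]}
  9. append(c, 1)  ⇒  FFFF......  {b→[1]; c→[0, 2, 3]}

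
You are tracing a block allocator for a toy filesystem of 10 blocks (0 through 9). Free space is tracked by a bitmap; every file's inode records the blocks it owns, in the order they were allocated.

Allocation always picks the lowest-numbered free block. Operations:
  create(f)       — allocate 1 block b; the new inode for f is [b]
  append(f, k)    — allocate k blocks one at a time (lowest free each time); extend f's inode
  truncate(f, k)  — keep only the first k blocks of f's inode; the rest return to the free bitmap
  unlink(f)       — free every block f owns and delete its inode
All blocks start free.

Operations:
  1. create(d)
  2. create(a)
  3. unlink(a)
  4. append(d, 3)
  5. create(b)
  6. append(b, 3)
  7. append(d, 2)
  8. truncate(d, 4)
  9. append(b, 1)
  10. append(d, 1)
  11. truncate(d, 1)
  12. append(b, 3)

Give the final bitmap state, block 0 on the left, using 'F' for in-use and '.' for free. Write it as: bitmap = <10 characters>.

after create(d) → d:[0]  free=[F.........]
after create(a) → a:[1], d:[0]  free=[FF........]
after unlink(a) → d:[0]  free=[F.........]
after append(d, 3) → d:[0, 1, 2, 3]  free=[FFFF......]
after create(b) → b:[4], d:[0, 1, 2, 3]  free=[FFFFF.....]
after append(b, 3) → b:[4, 5, 6, 7], d:[0, 1, 2, 3]  free=[FFFFFFFF..]
after append(d, 2) → b:[4, 5, 6, 7], d:[0, 1, 2, 3, 8, 9]  free=[FFFFFFFFFF]
after truncate(d, 4) → b:[4, 5, 6, 7], d:[0, 1, 2, 3]  free=[FFFFFFFF..]
after append(b, 1) → b:[4, 5, 6, 7, 8], d:[0, 1, 2, 3]  free=[FFFFFFFFF.]
after append(d, 1) → b:[4, 5, 6, 7, 8], d:[0, 1, 2, 3, 9]  free=[FFFFFFFFFF]
after truncate(d, 1) → b:[4, 5, 6, 7, 8], d:[0]  free=[F...FFFFF.]
after append(b, 3) → b:[4, 5, 6, 7, 8, 1, 2, 3], d:[0]  free=[FFFFFFFFF.]

bitmap = FFFFFFFFF.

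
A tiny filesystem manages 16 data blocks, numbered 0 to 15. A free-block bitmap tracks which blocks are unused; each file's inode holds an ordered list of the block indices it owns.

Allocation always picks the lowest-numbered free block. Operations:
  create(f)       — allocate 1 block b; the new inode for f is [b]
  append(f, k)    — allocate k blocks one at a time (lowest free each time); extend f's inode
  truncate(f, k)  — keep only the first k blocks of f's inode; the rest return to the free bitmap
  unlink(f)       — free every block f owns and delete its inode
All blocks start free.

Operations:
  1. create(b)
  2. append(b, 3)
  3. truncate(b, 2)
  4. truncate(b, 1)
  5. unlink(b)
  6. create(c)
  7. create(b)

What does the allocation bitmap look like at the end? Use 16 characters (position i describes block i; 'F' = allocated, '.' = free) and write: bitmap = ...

create(b): bitmap=F............... | b=[0]
append(b, 3): bitmap=FFFF............ | b=[0, 1, 2, 3]
truncate(b, 2): bitmap=FF.............. | b=[0, 1]
truncate(b, 1): bitmap=F............... | b=[0]
unlink(b): bitmap=................ | 
create(c): bitmap=F............... | c=[0]
create(b): bitmap=FF.............. | b=[1] c=[0]

bitmap = FF..............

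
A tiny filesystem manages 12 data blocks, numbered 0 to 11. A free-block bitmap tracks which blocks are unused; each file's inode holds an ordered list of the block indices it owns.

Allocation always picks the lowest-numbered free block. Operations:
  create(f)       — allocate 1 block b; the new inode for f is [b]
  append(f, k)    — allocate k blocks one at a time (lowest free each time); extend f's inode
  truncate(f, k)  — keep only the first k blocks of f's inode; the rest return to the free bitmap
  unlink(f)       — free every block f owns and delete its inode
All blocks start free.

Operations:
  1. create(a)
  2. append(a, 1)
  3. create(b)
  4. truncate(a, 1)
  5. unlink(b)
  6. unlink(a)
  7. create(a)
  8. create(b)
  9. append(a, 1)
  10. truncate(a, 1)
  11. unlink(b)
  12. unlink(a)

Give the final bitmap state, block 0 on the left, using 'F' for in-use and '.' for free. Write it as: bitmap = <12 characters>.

  1. create(a)  ⇒  F...........  {a→[0]}
  2. append(a, 1)  ⇒  FF..........  {a→[0, 1]}
  3. create(b)  ⇒  FFF.........  {a→[0, 1]; b→[2]}
  4. truncate(a, 1)  ⇒  F.F.........  {a→[0]; b→[2]}
  5. unlink(b)  ⇒  F...........  {a→[0]}
  6. unlink(a)  ⇒  ............  {}
  7. create(a)  ⇒  F...........  {a→[0]}
  8. create(b)  ⇒  FF..........  {a→[0]; b→[1]}
  9. append(a, 1)  ⇒  FFF.........  {a→[0, 2]; b→[1]}
  10. truncate(a, 1)  ⇒  FF..........  {a→[0]; b→[1]}
  11. unlink(b)  ⇒  F...........  {a→[0]}
  12. unlink(a)  ⇒  ............  {}

bitmap = ............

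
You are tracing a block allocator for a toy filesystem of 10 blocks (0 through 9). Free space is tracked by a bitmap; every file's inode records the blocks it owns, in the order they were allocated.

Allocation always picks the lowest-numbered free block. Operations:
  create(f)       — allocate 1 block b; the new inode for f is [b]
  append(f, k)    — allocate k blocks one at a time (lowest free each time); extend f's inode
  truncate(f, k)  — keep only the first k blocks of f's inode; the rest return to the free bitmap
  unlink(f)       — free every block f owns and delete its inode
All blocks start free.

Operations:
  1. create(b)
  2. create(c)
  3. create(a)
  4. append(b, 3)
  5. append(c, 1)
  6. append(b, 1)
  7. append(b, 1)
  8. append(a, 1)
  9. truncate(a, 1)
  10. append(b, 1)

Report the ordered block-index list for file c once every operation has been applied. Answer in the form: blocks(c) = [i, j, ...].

blocks(c) = [1, 6]

[1] create(b) — b=0 (map F.........)
[2] create(c) — b=0 c=1 (map FF........)
[3] create(a) — a=2 b=0 c=1 (map FFF.......)
[4] append(b, 3) — a=2 b=0,3,4,5 c=1 (map FFFFFF....)
[5] append(c, 1) — a=2 b=0,3,4,5 c=1,6 (map FFFFFFF...)
[6] append(b, 1) — a=2 b=0,3,4,5,7 c=1,6 (map FFFFFFFF..)
[7] append(b, 1) — a=2 b=0,3,4,5,7,8 c=1,6 (map FFFFFFFFF.)
[8] append(a, 1) — a=2,9 b=0,3,4,5,7,8 c=1,6 (map FFFFFFFFFF)
[9] truncate(a, 1) — a=2 b=0,3,4,5,7,8 c=1,6 (map FFFFFFFFF.)
[10] append(b, 1) — a=2 b=0,3,4,5,7,8,9 c=1,6 (map FFFFFFFFFF)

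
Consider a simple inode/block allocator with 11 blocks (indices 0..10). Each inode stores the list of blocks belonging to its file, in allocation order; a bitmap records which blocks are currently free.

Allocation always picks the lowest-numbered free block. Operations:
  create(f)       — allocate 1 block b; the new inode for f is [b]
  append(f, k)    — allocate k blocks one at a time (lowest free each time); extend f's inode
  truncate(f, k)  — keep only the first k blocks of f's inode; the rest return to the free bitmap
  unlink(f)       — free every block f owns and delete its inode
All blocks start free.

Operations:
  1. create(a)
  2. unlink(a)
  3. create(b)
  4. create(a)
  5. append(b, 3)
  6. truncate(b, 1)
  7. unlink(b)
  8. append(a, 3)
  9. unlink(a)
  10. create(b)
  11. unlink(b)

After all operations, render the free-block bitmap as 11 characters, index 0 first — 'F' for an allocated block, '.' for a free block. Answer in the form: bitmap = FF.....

bitmap = ...........

  1. create(a)  ⇒  F..........  {a→[0]}
  2. unlink(a)  ⇒  ...........  {}
  3. create(b)  ⇒  F..........  {b→[0]}
  4. create(a)  ⇒  FF.........  {a→[1]; b→[0]}
  5. append(b, 3)  ⇒  FFFFF......  {a→[1]; b→[0, 2, 3, 4]}
  6. truncate(b, 1)  ⇒  FF.........  {a→[1]; b→[0]}
  7. unlink(b)  ⇒  .F.........  {a→[1]}
  8. append(a, 3)  ⇒  FFFF.......  {a→[1, 0, 2, 3]}
  9. unlink(a)  ⇒  ...........  {}
  10. create(b)  ⇒  F..........  {b→[0]}
  11. unlink(b)  ⇒  ...........  {}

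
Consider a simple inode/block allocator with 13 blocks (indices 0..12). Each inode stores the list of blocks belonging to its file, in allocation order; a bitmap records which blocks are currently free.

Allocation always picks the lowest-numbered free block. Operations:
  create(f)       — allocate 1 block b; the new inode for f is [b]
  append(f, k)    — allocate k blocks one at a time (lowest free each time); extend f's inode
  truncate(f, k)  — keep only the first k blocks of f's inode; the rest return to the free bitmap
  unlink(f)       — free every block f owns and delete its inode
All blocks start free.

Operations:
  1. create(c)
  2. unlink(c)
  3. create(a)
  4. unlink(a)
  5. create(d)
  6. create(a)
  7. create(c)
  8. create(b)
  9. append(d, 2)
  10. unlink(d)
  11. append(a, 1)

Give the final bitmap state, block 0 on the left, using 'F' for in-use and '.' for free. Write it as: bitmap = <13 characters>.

bitmap = FFFF.........

after create(c) → c:[0]  free=[F............]
after unlink(c) →   free=[.............]
after create(a) → a:[0]  free=[F............]
after unlink(a) →   free=[.............]
after create(d) → d:[0]  free=[F............]
after create(a) → a:[1], d:[0]  free=[FF...........]
after create(c) → a:[1], c:[2], d:[0]  free=[FFF..........]
after create(b) → a:[1], b:[3], c:[2], d:[0]  free=[FFFF.........]
after append(d, 2) → a:[1], b:[3], c:[2], d:[0, 4, 5]  free=[FFFFFF.......]
after unlink(d) → a:[1], b:[3], c:[2]  free=[.FFF.........]
after append(a, 1) → a:[1, 0], b:[3], c:[2]  free=[FFFF.........]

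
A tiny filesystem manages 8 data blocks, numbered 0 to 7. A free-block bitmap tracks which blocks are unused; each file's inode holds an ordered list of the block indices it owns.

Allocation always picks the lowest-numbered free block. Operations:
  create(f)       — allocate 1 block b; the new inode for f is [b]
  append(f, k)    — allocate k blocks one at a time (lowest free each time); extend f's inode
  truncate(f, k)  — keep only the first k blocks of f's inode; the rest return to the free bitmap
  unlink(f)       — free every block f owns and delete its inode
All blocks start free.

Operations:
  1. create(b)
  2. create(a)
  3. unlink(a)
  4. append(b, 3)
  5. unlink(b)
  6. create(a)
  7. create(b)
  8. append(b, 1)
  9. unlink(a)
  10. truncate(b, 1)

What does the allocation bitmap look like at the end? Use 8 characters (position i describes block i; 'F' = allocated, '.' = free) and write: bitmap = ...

bitmap = .F......

  1. create(b)  ⇒  F.......  {b→[0]}
  2. create(a)  ⇒  FF......  {a→[1]; b→[0]}
  3. unlink(a)  ⇒  F.......  {b→[0]}
  4. append(b, 3)  ⇒  FFFF....  {b→[0, 1, 2, 3]}
  5. unlink(b)  ⇒  ........  {}
  6. create(a)  ⇒  F.......  {a→[0]}
  7. create(b)  ⇒  FF......  {a→[0]; b→[1]}
  8. append(b, 1)  ⇒  FFF.....  {a→[0]; b→[1, 2]}
  9. unlink(a)  ⇒  .FF.....  {b→[1, 2]}
  10. truncate(b, 1)  ⇒  .F......  {b→[1]}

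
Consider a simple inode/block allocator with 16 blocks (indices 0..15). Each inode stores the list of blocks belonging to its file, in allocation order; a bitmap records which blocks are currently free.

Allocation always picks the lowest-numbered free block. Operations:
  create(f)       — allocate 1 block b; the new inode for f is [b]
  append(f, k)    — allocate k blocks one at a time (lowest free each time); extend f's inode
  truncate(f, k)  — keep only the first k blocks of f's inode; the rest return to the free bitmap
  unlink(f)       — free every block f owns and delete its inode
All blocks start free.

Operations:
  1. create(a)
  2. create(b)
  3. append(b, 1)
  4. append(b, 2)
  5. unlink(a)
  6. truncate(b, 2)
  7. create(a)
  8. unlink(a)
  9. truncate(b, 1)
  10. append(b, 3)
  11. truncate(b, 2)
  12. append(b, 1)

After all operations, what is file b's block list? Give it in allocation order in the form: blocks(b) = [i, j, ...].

[1] create(a) — a=0 (map F...............)
[2] create(b) — a=0 b=1 (map FF..............)
[3] append(b, 1) — a=0 b=1,2 (map FFF.............)
[4] append(b, 2) — a=0 b=1,2,3,4 (map FFFFF...........)
[5] unlink(a) — b=1,2,3,4 (map .FFFF...........)
[6] truncate(b, 2) — b=1,2 (map .FF.............)
[7] create(a) — a=0 b=1,2 (map FFF.............)
[8] unlink(a) — b=1,2 (map .FF.............)
[9] truncate(b, 1) — b=1 (map .F..............)
[10] append(b, 3) — b=1,0,2,3 (map FFFF............)
[11] truncate(b, 2) — b=1,0 (map FF..............)
[12] append(b, 1) — b=1,0,2 (map FFF.............)

blocks(b) = [1, 0, 2]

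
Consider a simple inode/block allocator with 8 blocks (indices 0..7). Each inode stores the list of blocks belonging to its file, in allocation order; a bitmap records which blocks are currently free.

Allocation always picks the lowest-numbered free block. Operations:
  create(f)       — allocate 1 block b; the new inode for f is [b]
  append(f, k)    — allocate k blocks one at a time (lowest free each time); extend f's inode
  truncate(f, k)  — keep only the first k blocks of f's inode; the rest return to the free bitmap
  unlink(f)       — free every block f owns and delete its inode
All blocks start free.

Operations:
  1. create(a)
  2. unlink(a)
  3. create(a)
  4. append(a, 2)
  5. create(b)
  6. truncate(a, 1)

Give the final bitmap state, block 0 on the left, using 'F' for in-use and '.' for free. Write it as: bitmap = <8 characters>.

bitmap = F..F....

[1] create(a) — a=0 (map F.......)
[2] unlink(a) —  (map ........)
[3] create(a) — a=0 (map F.......)
[4] append(a, 2) — a=0,1,2 (map FFF.....)
[5] create(b) — a=0,1,2 b=3 (map FFFF....)
[6] truncate(a, 1) — a=0 b=3 (map F..F....)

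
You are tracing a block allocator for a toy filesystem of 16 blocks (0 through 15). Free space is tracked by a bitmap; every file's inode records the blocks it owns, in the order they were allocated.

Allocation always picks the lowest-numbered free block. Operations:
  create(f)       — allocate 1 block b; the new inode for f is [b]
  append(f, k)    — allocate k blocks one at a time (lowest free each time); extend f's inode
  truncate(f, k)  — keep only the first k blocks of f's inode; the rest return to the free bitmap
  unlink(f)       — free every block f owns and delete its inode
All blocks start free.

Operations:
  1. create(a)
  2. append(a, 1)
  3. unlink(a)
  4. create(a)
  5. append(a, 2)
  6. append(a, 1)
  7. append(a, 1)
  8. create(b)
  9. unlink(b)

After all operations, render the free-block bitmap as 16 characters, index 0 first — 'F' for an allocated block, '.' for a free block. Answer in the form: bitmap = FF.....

[1] create(a) — a=0 (map F...............)
[2] append(a, 1) — a=0,1 (map FF..............)
[3] unlink(a) —  (map ................)
[4] create(a) — a=0 (map F...............)
[5] append(a, 2) — a=0,1,2 (map FFF.............)
[6] append(a, 1) — a=0,1,2,3 (map FFFF............)
[7] append(a, 1) — a=0,1,2,3,4 (map FFFFF...........)
[8] create(b) — a=0,1,2,3,4 b=5 (map FFFFFF..........)
[9] unlink(b) — a=0,1,2,3,4 (map FFFFF...........)

bitmap = FFFFF...........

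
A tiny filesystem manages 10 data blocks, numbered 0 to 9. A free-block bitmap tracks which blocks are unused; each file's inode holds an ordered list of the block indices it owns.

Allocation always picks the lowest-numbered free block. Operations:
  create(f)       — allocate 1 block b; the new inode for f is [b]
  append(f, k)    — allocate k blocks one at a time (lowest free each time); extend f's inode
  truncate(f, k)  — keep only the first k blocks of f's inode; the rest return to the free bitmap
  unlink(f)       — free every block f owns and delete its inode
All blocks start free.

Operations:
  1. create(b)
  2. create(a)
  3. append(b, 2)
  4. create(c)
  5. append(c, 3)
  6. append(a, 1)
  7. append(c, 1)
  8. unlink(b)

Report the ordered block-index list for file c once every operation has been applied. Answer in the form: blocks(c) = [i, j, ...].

create(b): bitmap=F......... | b=[0]
create(a): bitmap=FF........ | a=[1] b=[0]
append(b, 2): bitmap=FFFF...... | a=[1] b=[0, 2, 3]
create(c): bitmap=FFFFF..... | a=[1] b=[0, 2, 3] c=[4]
append(c, 3): bitmap=FFFFFFFF.. | a=[1] b=[0, 2, 3] c=[4, 5, 6, 7]
append(a, 1): bitmap=FFFFFFFFF. | a=[1, 8] b=[0, 2, 3] c=[4, 5, 6, 7]
append(c, 1): bitmap=FFFFFFFFFF | a=[1, 8] b=[0, 2, 3] c=[4, 5, 6, 7, 9]
unlink(b): bitmap=.F..FFFFFF | a=[1, 8] c=[4, 5, 6, 7, 9]

blocks(c) = [4, 5, 6, 7, 9]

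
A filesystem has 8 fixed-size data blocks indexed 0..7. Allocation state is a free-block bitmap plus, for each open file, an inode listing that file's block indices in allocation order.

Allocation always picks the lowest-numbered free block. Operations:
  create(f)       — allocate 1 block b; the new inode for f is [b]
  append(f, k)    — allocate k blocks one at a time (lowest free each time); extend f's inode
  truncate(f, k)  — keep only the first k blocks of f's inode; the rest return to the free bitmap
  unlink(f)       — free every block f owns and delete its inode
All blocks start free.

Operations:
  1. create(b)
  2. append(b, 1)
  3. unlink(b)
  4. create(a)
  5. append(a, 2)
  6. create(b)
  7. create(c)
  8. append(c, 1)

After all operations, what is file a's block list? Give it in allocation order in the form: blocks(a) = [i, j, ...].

  1. create(b)  ⇒  F.......  {b→[0]}
  2. append(b, 1)  ⇒  FF......  {b→[0, 1]}
  3. unlink(b)  ⇒  ........  {}
  4. create(a)  ⇒  F.......  {a→[0]}
  5. append(a, 2)  ⇒  FFF.....  {a→[0, 1, 2]}
  6. create(b)  ⇒  FFFF....  {a→[0, 1, 2]; b→[3]}
  7. create(c)  ⇒  FFFFF...  {a→[0, 1, 2]; b→[3]; c→[4]}
  8. append(c, 1)  ⇒  FFFFFF..  {a→[0, 1, 2]; b→[3]; c→[4, 5]}

blocks(a) = [0, 1, 2]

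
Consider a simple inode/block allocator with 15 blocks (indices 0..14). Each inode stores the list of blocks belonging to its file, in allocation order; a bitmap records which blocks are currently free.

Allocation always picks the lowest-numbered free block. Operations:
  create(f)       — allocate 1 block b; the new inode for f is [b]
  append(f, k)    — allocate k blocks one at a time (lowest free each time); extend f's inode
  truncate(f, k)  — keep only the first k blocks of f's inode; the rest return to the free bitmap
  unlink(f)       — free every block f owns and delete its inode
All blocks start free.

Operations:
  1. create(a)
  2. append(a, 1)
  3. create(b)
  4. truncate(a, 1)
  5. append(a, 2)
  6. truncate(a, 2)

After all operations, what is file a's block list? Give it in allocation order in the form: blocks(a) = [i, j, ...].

[1] create(a) — a=0 (map F..............)
[2] append(a, 1) — a=0,1 (map FF.............)
[3] create(b) — a=0,1 b=2 (map FFF............)
[4] truncate(a, 1) — a=0 b=2 (map F.F............)
[5] append(a, 2) — a=0,1,3 b=2 (map FFFF...........)
[6] truncate(a, 2) — a=0,1 b=2 (map FFF............)

blocks(a) = [0, 1]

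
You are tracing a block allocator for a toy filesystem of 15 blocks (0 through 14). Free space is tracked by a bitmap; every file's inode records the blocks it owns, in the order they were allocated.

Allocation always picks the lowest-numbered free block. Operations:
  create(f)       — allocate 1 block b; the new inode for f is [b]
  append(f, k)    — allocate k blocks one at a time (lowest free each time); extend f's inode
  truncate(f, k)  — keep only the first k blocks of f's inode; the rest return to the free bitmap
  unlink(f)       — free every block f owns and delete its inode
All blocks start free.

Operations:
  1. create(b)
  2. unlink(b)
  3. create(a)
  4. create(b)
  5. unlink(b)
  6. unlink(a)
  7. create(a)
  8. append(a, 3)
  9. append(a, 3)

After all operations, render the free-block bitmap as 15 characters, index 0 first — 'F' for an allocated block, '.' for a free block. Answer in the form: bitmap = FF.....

create(b): bitmap=F.............. | b=[0]
unlink(b): bitmap=............... | 
create(a): bitmap=F.............. | a=[0]
create(b): bitmap=FF............. | a=[0] b=[1]
unlink(b): bitmap=F.............. | a=[0]
unlink(a): bitmap=............... | 
create(a): bitmap=F.............. | a=[0]
append(a, 3): bitmap=FFFF........... | a=[0, 1, 2, 3]
append(a, 3): bitmap=FFFFFFF........ | a=[0, 1, 2, 3, 4, 5, 6]

bitmap = FFFFFFF........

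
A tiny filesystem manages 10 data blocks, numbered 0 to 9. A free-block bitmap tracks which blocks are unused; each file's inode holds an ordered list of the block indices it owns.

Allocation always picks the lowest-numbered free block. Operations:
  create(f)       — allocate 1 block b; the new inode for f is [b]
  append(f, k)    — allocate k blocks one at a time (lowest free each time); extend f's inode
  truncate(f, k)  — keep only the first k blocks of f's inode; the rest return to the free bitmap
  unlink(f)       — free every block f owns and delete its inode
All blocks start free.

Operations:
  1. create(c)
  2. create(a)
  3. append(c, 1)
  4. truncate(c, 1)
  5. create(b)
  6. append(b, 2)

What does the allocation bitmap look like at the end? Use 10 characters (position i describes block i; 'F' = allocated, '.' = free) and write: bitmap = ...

[1] create(c) — c=0 (map F.........)
[2] create(a) — a=1 c=0 (map FF........)
[3] append(c, 1) — a=1 c=0,2 (map FFF.......)
[4] truncate(c, 1) — a=1 c=0 (map FF........)
[5] create(b) — a=1 b=2 c=0 (map FFF.......)
[6] append(b, 2) — a=1 b=2,3,4 c=0 (map FFFFF.....)

bitmap = FFFFF.....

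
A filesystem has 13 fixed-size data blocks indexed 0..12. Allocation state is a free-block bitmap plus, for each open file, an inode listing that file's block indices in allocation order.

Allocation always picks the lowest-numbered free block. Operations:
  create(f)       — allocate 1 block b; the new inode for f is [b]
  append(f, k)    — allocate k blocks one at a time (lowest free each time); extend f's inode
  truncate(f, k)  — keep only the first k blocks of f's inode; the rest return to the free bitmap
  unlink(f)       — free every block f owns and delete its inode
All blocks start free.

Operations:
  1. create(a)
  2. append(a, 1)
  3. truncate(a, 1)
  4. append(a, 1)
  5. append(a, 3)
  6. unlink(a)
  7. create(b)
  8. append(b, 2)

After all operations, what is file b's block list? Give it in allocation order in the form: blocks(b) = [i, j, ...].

after create(a) → a:[0]  free=[F............]
after append(a, 1) → a:[0, 1]  free=[FF...........]
after truncate(a, 1) → a:[0]  free=[F............]
after append(a, 1) → a:[0, 1]  free=[FF...........]
after append(a, 3) → a:[0, 1, 2, 3, 4]  free=[FFFFF........]
after unlink(a) →   free=[.............]
after create(b) → b:[0]  free=[F............]
after append(b, 2) → b:[0, 1, 2]  free=[FFF..........]

blocks(b) = [0, 1, 2]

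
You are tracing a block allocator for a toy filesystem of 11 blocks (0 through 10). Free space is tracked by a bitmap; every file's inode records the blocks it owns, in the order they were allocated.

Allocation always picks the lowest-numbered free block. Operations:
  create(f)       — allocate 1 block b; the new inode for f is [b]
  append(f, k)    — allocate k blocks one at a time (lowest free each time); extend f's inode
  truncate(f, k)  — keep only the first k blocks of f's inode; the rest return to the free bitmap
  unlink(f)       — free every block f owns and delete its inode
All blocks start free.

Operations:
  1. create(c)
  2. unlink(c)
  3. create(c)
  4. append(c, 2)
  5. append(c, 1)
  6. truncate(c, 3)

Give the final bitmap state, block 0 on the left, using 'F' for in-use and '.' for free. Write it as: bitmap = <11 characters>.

bitmap = FFF........

[1] create(c) — c=0 (map F..........)
[2] unlink(c) —  (map ...........)
[3] create(c) — c=0 (map F..........)
[4] append(c, 2) — c=0,1,2 (map FFF........)
[5] append(c, 1) — c=0,1,2,3 (map FFFF.......)
[6] truncate(c, 3) — c=0,1,2 (map FFF........)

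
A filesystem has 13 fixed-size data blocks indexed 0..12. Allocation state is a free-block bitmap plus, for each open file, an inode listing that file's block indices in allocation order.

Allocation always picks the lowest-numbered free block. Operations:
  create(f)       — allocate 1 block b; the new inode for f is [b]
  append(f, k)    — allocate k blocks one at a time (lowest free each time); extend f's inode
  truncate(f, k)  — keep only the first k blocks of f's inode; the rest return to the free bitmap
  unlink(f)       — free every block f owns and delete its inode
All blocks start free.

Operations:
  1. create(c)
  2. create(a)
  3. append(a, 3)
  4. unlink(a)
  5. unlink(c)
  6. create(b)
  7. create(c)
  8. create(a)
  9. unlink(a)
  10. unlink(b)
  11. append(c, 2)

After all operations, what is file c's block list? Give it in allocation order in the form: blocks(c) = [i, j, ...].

  1. create(c)  ⇒  F............  {c→[0]}
  2. create(a)  ⇒  FF...........  {a→[1]; c→[0]}
  3. append(a, 3)  ⇒  FFFFF........  {a→[1, 2, 3, 4]; c→[0]}
  4. unlink(a)  ⇒  F............  {c→[0]}
  5. unlink(c)  ⇒  .............  {}
  6. create(b)  ⇒  F............  {b→[0]}
  7. create(c)  ⇒  FF...........  {b→[0]; c→[1]}
  8. create(a)  ⇒  FFF..........  {a→[2]; b→[0]; c→[1]}
  9. unlink(a)  ⇒  FF...........  {b→[0]; c→[1]}
  10. unlink(b)  ⇒  .F...........  {c→[1]}
  11. append(c, 2)  ⇒  FFF..........  {c→[1, 0, 2]}

blocks(c) = [1, 0, 2]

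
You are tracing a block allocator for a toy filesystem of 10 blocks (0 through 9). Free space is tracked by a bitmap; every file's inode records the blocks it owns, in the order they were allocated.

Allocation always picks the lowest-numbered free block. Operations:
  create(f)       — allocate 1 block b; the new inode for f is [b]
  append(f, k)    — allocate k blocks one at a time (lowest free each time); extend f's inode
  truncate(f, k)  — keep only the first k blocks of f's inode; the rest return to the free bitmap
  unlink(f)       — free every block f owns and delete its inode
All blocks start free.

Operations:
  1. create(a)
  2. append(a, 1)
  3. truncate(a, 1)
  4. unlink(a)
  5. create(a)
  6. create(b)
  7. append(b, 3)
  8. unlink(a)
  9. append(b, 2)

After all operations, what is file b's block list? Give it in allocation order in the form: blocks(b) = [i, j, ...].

blocks(b) = [1, 2, 3, 4, 0, 5]

create(a): bitmap=F......... | a=[0]
append(a, 1): bitmap=FF........ | a=[0, 1]
truncate(a, 1): bitmap=F......... | a=[0]
unlink(a): bitmap=.......... | 
create(a): bitmap=F......... | a=[0]
create(b): bitmap=FF........ | a=[0] b=[1]
append(b, 3): bitmap=FFFFF..... | a=[0] b=[1, 2, 3, 4]
unlink(a): bitmap=.FFFF..... | b=[1, 2, 3, 4]
append(b, 2): bitmap=FFFFFF.... | b=[1, 2, 3, 4, 0, 5]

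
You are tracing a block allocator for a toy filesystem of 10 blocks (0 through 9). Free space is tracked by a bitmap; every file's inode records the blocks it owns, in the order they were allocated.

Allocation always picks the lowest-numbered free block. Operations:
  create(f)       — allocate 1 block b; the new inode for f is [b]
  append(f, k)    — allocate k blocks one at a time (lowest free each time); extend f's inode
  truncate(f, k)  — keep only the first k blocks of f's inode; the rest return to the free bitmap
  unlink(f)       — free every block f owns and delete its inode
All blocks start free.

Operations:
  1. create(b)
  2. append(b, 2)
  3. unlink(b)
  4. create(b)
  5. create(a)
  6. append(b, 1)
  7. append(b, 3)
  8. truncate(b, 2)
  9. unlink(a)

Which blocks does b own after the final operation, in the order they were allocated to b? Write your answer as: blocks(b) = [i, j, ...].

blocks(b) = [0, 2]

create(b): bitmap=F......... | b=[0]
append(b, 2): bitmap=FFF....... | b=[0, 1, 2]
unlink(b): bitmap=.......... | 
create(b): bitmap=F......... | b=[0]
create(a): bitmap=FF........ | a=[1] b=[0]
append(b, 1): bitmap=FFF....... | a=[1] b=[0, 2]
append(b, 3): bitmap=FFFFFF.... | a=[1] b=[0, 2, 3, 4, 5]
truncate(b, 2): bitmap=FFF....... | a=[1] b=[0, 2]
unlink(a): bitmap=F.F....... | b=[0, 2]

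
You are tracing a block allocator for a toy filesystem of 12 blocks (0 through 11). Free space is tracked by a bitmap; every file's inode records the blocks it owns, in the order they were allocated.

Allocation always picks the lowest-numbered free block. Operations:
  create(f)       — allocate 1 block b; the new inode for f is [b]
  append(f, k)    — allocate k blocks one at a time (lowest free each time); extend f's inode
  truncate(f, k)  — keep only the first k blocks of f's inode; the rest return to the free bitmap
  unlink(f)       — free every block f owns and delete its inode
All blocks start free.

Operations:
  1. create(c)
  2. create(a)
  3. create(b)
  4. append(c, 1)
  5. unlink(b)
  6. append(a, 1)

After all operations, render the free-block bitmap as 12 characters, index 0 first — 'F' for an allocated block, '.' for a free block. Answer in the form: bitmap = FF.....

[1] create(c) — c=0 (map F...........)
[2] create(a) — a=1 c=0 (map FF..........)
[3] create(b) — a=1 b=2 c=0 (map FFF.........)
[4] append(c, 1) — a=1 b=2 c=0,3 (map FFFF........)
[5] unlink(b) — a=1 c=0,3 (map FF.F........)
[6] append(a, 1) — a=1,2 c=0,3 (map FFFF........)

bitmap = FFFF........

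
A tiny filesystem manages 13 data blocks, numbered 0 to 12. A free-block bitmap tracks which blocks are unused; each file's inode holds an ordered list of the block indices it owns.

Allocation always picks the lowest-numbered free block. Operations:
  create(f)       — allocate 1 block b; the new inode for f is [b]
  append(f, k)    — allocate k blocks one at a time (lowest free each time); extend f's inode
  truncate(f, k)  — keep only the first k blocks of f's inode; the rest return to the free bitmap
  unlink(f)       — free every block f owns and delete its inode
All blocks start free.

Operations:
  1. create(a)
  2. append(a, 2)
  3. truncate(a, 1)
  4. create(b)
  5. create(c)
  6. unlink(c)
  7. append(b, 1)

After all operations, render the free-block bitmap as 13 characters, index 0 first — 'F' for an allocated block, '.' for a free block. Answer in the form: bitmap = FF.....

[1] create(a) — a=0 (map F............)
[2] append(a, 2) — a=0,1,2 (map FFF..........)
[3] truncate(a, 1) — a=0 (map F............)
[4] create(b) — a=0 b=1 (map FF...........)
[5] create(c) — a=0 b=1 c=2 (map FFF..........)
[6] unlink(c) — a=0 b=1 (map FF...........)
[7] append(b, 1) — a=0 b=1,2 (map FFF..........)

bitmap = FFF..........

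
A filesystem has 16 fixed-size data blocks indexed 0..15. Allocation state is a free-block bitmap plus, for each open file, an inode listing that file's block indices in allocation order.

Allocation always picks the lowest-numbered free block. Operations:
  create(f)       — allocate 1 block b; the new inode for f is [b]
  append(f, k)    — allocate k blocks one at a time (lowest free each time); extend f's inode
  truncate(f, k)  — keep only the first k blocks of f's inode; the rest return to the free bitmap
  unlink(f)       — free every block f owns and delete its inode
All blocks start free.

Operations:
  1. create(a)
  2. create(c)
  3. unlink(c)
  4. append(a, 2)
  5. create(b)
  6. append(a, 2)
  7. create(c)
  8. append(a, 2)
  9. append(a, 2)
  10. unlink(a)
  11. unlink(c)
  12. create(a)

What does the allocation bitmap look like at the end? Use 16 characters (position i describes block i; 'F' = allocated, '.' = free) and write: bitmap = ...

after create(a) → a:[0]  free=[F...............]
after create(c) → a:[0], c:[1]  free=[FF..............]
after unlink(c) → a:[0]  free=[F...............]
after append(a, 2) → a:[0, 1, 2]  free=[FFF.............]
after create(b) → a:[0, 1, 2], b:[3]  free=[FFFF............]
after append(a, 2) → a:[0, 1, 2, 4, 5], b:[3]  free=[FFFFFF..........]
after create(c) → a:[0, 1, 2, 4, 5], b:[3], c:[6]  free=[FFFFFFF.........]
after append(a, 2) → a:[0, 1, 2, 4, 5, 7, 8], b:[3], c:[6]  free=[FFFFFFFFF.......]
after append(a, 2) → a:[0, 1, 2, 4, 5, 7, 8, 9, 10], b:[3], c:[6]  free=[FFFFFFFFFFF.....]
after unlink(a) → b:[3], c:[6]  free=[...F..F.........]
after unlink(c) → b:[3]  free=[...F............]
after create(a) → a:[0], b:[3]  free=[F..F............]

bitmap = F..F............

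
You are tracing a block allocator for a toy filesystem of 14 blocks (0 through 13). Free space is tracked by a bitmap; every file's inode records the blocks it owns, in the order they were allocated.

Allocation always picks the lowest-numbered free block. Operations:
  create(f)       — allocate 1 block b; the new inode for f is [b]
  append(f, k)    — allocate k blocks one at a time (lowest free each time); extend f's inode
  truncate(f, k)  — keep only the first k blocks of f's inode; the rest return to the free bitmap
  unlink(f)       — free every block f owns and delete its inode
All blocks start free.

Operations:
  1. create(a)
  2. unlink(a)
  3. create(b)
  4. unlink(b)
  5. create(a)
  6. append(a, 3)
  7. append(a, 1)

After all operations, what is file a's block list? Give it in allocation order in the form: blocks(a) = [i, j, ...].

blocks(a) = [0, 1, 2, 3, 4]

create(a): bitmap=F............. | a=[0]
unlink(a): bitmap=.............. | 
create(b): bitmap=F............. | b=[0]
unlink(b): bitmap=.............. | 
create(a): bitmap=F............. | a=[0]
append(a, 3): bitmap=FFFF.......... | a=[0, 1, 2, 3]
append(a, 1): bitmap=FFFFF......... | a=[0, 1, 2, 3, 4]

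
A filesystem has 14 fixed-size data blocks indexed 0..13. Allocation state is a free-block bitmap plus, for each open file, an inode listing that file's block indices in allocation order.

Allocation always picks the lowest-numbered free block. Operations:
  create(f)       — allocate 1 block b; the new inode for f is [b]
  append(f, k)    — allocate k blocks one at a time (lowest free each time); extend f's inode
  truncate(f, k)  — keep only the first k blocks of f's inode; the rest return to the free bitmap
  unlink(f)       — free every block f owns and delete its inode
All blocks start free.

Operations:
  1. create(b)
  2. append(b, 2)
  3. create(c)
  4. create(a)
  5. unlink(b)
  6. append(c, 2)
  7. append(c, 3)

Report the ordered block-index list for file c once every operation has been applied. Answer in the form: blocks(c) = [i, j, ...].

  1. create(b)  ⇒  F.............  {b→[0]}
  2. append(b, 2)  ⇒  FFF...........  {b→[0, 1, 2]}
  3. create(c)  ⇒  FFFF..........  {b→[0, 1, 2]; c→[3]}
  4. create(a)  ⇒  FFFFF.........  {a→[4]; b→[0, 1, 2]; c→[3]}
  5. unlink(b)  ⇒  ...FF.........  {a→[4]; c→[3]}
  6. append(c, 2)  ⇒  FF.FF.........  {a→[4]; c→[3, 0, 1]}
  7. append(c, 3)  ⇒  FFFFFFF.......  {a→[4]; c→[3, 0, 1, 2, 5, 6]}

blocks(c) = [3, 0, 1, 2, 5, 6]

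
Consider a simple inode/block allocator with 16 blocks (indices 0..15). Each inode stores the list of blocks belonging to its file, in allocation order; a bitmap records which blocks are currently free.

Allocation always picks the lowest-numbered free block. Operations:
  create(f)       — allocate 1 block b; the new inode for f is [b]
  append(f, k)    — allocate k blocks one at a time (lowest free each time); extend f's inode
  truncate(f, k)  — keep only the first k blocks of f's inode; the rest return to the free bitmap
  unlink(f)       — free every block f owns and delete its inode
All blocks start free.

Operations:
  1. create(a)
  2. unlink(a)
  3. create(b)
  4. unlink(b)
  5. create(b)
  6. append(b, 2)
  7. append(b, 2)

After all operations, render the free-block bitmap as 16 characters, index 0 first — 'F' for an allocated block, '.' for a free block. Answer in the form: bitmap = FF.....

bitmap = FFFFF...........

create(a): bitmap=F............... | a=[0]
unlink(a): bitmap=................ | 
create(b): bitmap=F............... | b=[0]
unlink(b): bitmap=................ | 
create(b): bitmap=F............... | b=[0]
append(b, 2): bitmap=FFF............. | b=[0, 1, 2]
append(b, 2): bitmap=FFFFF........... | b=[0, 1, 2, 3, 4]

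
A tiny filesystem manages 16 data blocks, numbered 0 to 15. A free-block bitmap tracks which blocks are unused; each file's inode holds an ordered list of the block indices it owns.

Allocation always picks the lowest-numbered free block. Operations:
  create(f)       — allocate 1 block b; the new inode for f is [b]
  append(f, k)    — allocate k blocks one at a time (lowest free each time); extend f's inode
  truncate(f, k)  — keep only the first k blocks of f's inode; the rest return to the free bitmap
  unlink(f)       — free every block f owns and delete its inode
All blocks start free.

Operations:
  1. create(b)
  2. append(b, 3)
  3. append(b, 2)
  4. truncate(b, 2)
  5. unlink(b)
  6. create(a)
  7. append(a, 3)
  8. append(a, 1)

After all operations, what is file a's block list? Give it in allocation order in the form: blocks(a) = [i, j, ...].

create(b): bitmap=F............... | b=[0]
append(b, 3): bitmap=FFFF............ | b=[0, 1, 2, 3]
append(b, 2): bitmap=FFFFFF.......... | b=[0, 1, 2, 3, 4, 5]
truncate(b, 2): bitmap=FF.............. | b=[0, 1]
unlink(b): bitmap=................ | 
create(a): bitmap=F............... | a=[0]
append(a, 3): bitmap=FFFF............ | a=[0, 1, 2, 3]
append(a, 1): bitmap=FFFFF........... | a=[0, 1, 2, 3, 4]

blocks(a) = [0, 1, 2, 3, 4]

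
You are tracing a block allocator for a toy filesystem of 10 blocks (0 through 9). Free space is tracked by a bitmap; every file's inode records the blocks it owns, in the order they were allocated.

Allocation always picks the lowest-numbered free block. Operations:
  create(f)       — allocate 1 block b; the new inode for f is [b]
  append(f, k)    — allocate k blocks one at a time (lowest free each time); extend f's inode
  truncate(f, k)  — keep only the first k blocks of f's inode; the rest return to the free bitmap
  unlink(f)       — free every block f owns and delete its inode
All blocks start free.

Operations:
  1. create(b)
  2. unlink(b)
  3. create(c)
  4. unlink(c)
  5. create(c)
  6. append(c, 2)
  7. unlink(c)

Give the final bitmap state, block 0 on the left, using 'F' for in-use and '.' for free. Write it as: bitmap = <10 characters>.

bitmap = ..........

  1. create(b)  ⇒  F.........  {b→[0]}
  2. unlink(b)  ⇒  ..........  {}
  3. create(c)  ⇒  F.........  {c→[0]}
  4. unlink(c)  ⇒  ..........  {}
  5. create(c)  ⇒  F.........  {c→[0]}
  6. append(c, 2)  ⇒  FFF.......  {c→[0, 1, 2]}
  7. unlink(c)  ⇒  ..........  {}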